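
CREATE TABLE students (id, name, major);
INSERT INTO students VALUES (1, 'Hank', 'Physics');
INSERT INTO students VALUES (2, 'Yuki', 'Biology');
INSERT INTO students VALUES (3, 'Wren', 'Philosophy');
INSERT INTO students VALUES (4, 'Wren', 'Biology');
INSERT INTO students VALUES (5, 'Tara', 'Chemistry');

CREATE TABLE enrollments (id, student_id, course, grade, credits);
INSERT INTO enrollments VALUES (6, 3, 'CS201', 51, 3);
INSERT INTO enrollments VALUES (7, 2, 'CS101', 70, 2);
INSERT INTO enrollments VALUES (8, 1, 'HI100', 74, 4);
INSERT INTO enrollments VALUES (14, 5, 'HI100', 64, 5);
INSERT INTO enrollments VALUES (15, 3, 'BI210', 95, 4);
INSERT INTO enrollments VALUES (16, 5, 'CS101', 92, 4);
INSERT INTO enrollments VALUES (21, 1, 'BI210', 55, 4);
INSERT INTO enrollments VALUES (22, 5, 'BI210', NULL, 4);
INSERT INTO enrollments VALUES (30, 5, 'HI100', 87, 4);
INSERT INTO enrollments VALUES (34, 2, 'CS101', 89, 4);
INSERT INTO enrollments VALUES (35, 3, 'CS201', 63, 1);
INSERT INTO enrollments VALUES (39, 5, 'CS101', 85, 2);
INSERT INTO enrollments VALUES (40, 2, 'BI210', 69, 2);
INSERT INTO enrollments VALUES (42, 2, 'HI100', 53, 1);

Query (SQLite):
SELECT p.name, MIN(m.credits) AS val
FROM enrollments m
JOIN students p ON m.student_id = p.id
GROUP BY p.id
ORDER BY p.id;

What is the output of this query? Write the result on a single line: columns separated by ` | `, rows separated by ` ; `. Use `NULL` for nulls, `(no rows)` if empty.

Hank | 4 ; Yuki | 1 ; Wren | 1 ; Tara | 2

Join each enrollments row to its students via student_id.
Group joined rows by students.id; compute MIN(m.credits) per group.
  1: ids {8, 21} → MIN(m.credits)=4
  2: ids {7, 34, 40, 42} → MIN(m.credits)=1
  3: ids {6, 15, 35} → MIN(m.credits)=1
  5: ids {14, 16, 22, 30, 39} → MIN(m.credits)=2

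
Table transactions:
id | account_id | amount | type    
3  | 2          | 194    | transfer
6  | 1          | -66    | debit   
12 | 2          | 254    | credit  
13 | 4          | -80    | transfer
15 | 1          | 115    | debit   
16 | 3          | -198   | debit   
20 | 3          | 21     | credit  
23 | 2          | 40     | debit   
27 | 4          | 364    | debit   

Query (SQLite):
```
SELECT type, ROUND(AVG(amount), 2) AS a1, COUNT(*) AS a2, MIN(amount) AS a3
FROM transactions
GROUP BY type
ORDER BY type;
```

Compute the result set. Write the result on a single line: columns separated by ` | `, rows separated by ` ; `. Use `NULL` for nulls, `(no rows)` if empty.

credit | 137.5 | 2 | 21 ; debit | 51 | 5 | -198 ; transfer | 57 | 2 | -80

Group transactions by type.
Per group compute: ROUND(AVG(amount), 2), COUNT(*), MIN(amount).
  credit: ids {12, 20} → ROUND(AVG(amount), 2)=137.5, COUNT(*)=2, MIN(amount)=21
  debit: ids {6, 15, 16, 23, 27} → ROUND(AVG(amount), 2)=51, COUNT(*)=5, MIN(amount)=-198
  transfer: ids {3, 13} → ROUND(AVG(amount), 2)=57, COUNT(*)=2, MIN(amount)=-80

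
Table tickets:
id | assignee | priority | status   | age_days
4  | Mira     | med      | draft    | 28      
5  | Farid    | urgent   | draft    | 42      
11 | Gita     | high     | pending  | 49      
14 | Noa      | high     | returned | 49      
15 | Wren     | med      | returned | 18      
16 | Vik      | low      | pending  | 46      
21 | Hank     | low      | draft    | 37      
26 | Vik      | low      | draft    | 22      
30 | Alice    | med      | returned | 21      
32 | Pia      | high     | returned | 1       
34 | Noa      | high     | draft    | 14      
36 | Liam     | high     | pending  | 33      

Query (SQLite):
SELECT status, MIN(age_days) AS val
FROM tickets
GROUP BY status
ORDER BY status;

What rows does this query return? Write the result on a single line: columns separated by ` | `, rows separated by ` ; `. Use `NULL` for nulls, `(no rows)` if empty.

Partition tickets by status; compute MIN(age_days) within each group.
  draft: ids {4, 5, 21, 26, 34} → MIN(age_days)=14
  pending: ids {11, 16, 36} → MIN(age_days)=33
  returned: ids {14, 15, 30, 32} → MIN(age_days)=1

draft | 14 ; pending | 33 ; returned | 1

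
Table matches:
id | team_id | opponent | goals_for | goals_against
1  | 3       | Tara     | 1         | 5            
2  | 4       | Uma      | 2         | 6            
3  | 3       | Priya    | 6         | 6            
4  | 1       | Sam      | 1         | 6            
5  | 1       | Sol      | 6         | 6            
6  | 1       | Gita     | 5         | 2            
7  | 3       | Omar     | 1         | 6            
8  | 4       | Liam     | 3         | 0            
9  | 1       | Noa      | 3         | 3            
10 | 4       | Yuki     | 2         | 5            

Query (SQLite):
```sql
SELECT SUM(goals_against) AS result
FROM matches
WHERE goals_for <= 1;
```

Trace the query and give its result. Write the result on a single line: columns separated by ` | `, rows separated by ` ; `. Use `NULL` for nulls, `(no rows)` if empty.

17

Rows where goals_for <= 1 → goals_against values: [5, 6, 6].
SUM of non-NULL values = 17.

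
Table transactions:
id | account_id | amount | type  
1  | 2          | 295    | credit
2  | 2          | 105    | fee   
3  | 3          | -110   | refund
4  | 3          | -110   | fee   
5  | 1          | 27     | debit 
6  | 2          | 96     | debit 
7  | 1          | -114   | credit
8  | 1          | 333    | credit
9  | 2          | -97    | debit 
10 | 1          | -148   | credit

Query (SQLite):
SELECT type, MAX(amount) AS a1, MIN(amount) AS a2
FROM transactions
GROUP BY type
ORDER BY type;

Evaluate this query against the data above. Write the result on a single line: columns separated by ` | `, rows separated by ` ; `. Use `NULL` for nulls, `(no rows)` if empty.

credit | 333 | -148 ; debit | 96 | -97 ; fee | 105 | -110 ; refund | -110 | -110

Group transactions by type.
Per group compute: MAX(amount), MIN(amount).
  credit: ids {1, 7, 8, 10} → MAX(amount)=333, MIN(amount)=-148
  debit: ids {5, 6, 9} → MAX(amount)=96, MIN(amount)=-97
  fee: ids {2, 4} → MAX(amount)=105, MIN(amount)=-110
  refund: ids {3} → MAX(amount)=-110, MIN(amount)=-110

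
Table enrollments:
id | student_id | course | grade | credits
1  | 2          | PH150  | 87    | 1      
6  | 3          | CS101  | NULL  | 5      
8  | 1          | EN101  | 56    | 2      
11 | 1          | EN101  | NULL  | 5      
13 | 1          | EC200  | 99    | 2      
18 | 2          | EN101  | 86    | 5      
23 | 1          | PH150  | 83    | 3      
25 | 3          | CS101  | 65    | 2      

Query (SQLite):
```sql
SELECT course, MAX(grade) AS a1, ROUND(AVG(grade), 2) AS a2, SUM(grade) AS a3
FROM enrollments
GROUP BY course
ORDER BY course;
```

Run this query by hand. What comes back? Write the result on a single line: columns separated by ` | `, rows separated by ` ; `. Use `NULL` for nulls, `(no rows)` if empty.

Group enrollments by course.
Per group compute: MAX(grade), ROUND(AVG(grade), 2), SUM(grade).
  CS101: ids {6, 25} → MAX(grade)=65, ROUND(AVG(grade), 2)=65, SUM(grade)=65
  EC200: ids {13} → MAX(grade)=99, ROUND(AVG(grade), 2)=99, SUM(grade)=99
  EN101: ids {8, 11, 18} → MAX(grade)=86, ROUND(AVG(grade), 2)=71, SUM(grade)=142
  PH150: ids {1, 23} → MAX(grade)=87, ROUND(AVG(grade), 2)=85, SUM(grade)=170

CS101 | 65 | 65 | 65 ; EC200 | 99 | 99 | 99 ; EN101 | 86 | 71 | 142 ; PH150 | 87 | 85 | 170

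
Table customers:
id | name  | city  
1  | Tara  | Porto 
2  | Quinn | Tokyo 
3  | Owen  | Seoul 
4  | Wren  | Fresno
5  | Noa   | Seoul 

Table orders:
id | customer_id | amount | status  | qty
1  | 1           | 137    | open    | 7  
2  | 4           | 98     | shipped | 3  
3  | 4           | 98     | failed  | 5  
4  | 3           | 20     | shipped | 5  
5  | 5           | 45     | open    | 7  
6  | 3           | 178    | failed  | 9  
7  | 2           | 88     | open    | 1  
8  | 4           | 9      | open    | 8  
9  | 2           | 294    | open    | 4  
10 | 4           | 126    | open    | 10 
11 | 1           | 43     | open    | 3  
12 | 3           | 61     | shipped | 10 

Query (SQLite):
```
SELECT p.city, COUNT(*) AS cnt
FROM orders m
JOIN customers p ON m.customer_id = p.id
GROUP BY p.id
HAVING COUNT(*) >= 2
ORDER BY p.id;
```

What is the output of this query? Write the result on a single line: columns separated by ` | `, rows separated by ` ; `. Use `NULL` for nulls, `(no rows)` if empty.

Porto | 2 ; Tokyo | 2 ; Seoul | 3 ; Fresno | 4

Join each orders row to its customers via customer_id.
Group joined rows by customers.id; compute COUNT(*) per group.
HAVING: keep groups with count ≥ 2.
  1: ids {1, 11} → COUNT(*)=2
  2: ids {7, 9} → COUNT(*)=2
  3: ids {4, 6, 12} → COUNT(*)=3
  4: ids {2, 3, 8, 10} → COUNT(*)=4
  5: ids {5} → COUNT(*)=1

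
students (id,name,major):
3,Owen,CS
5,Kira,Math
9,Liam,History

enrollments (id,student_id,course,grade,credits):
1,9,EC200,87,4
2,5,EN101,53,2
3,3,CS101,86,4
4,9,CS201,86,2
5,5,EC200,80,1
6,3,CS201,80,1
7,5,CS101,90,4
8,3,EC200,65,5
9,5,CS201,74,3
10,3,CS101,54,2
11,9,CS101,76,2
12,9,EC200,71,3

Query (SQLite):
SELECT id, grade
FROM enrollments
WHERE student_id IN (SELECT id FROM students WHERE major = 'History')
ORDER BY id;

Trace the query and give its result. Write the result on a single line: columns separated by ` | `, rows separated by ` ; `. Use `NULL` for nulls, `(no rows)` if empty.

1 | 87 ; 4 | 86 ; 11 | 76 ; 12 | 71

Inner query: students.id where major = 'History'.
Outer: keep enrollments rows whose student_id is in that set.
Inner query → {9}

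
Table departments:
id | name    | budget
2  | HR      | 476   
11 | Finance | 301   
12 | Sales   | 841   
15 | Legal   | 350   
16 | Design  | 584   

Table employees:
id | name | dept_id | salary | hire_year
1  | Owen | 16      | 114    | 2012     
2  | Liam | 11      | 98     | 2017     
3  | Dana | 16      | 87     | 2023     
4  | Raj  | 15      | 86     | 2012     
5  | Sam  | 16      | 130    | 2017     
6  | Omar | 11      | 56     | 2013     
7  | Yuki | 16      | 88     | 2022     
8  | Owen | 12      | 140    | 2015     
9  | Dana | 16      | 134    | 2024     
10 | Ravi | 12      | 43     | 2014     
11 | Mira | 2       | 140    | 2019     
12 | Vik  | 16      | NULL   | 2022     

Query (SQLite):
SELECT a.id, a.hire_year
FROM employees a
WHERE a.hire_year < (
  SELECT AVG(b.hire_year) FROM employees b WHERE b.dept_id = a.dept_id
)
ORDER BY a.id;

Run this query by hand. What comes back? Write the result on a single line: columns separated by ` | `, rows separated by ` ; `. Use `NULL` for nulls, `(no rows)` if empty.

1 | 2012 ; 5 | 2017 ; 6 | 2013 ; 10 | 2014

For each employees row a, compute AVG(hire_year) over rows sharing a.dept_id.
Keep row a if a.hire_year < that per-group AVG.
  dept_id=2: AVG(hire_year) = 2019.0
  dept_id=11: AVG(hire_year) = 2015.0
  dept_id=12: AVG(hire_year) = 2014.5
  dept_id=15: AVG(hire_year) = 2012.0
  dept_id=16: AVG(hire_year) = 2020.0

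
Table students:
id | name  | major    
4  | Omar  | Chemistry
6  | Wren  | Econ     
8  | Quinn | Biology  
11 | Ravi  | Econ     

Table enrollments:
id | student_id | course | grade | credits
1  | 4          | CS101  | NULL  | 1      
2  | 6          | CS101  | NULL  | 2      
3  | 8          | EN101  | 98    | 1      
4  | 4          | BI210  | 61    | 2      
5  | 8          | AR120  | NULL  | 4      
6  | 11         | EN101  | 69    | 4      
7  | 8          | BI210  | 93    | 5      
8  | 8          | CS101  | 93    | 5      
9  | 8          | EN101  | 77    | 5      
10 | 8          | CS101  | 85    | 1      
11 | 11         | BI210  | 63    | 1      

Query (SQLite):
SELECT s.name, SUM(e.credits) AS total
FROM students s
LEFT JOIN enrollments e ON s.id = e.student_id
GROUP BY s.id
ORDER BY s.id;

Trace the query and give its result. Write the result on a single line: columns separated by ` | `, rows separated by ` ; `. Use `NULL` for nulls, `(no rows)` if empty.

LEFT JOIN keeps every students row; unmatched ones get NULL for enrollments columns.
Group by students.id and compute SUM(e.credits). SUM over an all-NULL group is NULL.
  4: ids {1, 4} → SUM(e.credits)=3
  6: ids {2} → SUM(e.credits)=2
  8: ids {3, 5, 7, 8, 9, 10} → SUM(e.credits)=21
  11: ids {6, 11} → SUM(e.credits)=5

Omar | 3 ; Wren | 2 ; Quinn | 21 ; Ravi | 5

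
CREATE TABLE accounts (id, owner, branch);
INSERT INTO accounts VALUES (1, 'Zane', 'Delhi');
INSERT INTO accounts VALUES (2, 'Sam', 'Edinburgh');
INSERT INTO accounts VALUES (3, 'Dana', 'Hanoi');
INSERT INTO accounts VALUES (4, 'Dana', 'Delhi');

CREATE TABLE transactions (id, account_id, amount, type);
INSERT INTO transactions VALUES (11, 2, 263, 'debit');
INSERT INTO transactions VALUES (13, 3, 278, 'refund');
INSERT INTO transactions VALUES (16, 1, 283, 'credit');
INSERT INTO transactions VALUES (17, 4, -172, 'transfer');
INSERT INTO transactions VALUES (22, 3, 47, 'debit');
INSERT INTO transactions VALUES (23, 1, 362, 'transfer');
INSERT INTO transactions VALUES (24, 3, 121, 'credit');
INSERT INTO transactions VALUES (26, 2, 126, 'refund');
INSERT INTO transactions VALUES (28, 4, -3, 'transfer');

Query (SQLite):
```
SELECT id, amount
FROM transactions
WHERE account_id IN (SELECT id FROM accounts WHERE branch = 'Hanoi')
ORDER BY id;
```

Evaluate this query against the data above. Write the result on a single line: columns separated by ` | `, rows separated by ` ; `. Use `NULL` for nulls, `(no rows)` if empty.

Inner query: accounts.id where branch = 'Hanoi'.
Outer: keep transactions rows whose account_id is in that set.
Inner query → {3}

13 | 278 ; 22 | 47 ; 24 | 121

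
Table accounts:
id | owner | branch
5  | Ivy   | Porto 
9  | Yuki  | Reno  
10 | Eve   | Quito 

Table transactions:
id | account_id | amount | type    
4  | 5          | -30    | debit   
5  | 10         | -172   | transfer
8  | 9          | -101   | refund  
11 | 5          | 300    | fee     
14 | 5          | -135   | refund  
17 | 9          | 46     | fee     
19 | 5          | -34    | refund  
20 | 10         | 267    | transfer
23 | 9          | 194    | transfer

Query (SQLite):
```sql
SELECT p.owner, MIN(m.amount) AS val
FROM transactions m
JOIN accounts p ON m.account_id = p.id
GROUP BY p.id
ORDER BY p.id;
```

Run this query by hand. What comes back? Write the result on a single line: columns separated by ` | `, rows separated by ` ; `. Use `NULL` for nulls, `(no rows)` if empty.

Ivy | -135 ; Yuki | -101 ; Eve | -172

Join each transactions row to its accounts via account_id.
Group joined rows by accounts.id; compute MIN(m.amount) per group.
  5: ids {4, 11, 14, 19} → MIN(m.amount)=-135
  9: ids {8, 17, 23} → MIN(m.amount)=-101
  10: ids {5, 20} → MIN(m.amount)=-172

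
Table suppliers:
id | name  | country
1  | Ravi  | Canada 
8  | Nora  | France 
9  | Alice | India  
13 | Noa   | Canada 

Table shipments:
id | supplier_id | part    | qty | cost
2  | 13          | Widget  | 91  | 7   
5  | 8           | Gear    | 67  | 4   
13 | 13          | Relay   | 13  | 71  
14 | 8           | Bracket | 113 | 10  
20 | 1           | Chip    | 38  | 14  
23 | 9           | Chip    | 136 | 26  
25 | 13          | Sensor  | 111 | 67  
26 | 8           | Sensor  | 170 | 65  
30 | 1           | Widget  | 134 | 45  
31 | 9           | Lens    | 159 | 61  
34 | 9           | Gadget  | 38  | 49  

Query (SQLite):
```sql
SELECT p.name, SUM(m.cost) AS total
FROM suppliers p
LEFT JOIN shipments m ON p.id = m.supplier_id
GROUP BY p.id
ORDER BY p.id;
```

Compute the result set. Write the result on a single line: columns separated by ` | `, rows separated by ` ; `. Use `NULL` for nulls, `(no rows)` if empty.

Ravi | 59 ; Nora | 79 ; Alice | 136 ; Noa | 145

LEFT JOIN keeps every suppliers row; unmatched ones get NULL for shipments columns.
Group by suppliers.id and compute SUM(m.cost). SUM over an all-NULL group is NULL.
  1: ids {20, 30} → SUM(m.cost)=59
  8: ids {5, 14, 26} → SUM(m.cost)=79
  9: ids {23, 31, 34} → SUM(m.cost)=136
  13: ids {2, 13, 25} → SUM(m.cost)=145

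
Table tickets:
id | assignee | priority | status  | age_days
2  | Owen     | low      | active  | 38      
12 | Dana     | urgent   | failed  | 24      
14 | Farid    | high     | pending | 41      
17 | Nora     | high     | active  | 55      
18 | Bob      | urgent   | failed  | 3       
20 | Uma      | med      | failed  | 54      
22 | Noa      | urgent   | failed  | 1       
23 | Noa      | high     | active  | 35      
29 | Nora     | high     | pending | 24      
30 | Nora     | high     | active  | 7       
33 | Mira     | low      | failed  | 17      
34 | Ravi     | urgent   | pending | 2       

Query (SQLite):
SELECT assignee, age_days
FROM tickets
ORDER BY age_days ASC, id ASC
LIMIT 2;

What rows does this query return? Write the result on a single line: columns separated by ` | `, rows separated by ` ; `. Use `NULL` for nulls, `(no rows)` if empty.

Noa | 1 ; Ravi | 2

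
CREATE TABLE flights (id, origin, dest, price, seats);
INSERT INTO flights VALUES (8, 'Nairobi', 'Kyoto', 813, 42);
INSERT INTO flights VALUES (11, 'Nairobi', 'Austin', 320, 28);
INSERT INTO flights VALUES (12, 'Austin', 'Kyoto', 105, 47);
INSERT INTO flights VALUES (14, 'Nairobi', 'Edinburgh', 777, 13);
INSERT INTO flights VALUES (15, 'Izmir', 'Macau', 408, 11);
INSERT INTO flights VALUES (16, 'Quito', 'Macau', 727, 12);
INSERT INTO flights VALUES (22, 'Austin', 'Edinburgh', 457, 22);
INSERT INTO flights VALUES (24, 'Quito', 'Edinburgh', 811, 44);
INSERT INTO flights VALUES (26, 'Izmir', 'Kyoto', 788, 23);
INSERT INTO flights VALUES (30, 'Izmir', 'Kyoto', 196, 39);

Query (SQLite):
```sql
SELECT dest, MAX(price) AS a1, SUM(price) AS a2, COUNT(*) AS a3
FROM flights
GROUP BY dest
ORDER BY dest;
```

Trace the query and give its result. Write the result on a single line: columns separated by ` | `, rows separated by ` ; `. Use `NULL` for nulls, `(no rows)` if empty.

Group flights by dest.
Per group compute: MAX(price), SUM(price), COUNT(*).
  Austin: ids {11} → MAX(price)=320, SUM(price)=320, COUNT(*)=1
  Edinburgh: ids {14, 22, 24} → MAX(price)=811, SUM(price)=2045, COUNT(*)=3
  Kyoto: ids {8, 12, 26, 30} → MAX(price)=813, SUM(price)=1902, COUNT(*)=4
  Macau: ids {15, 16} → MAX(price)=727, SUM(price)=1135, COUNT(*)=2

Austin | 320 | 320 | 1 ; Edinburgh | 811 | 2045 | 3 ; Kyoto | 813 | 1902 | 4 ; Macau | 727 | 1135 | 2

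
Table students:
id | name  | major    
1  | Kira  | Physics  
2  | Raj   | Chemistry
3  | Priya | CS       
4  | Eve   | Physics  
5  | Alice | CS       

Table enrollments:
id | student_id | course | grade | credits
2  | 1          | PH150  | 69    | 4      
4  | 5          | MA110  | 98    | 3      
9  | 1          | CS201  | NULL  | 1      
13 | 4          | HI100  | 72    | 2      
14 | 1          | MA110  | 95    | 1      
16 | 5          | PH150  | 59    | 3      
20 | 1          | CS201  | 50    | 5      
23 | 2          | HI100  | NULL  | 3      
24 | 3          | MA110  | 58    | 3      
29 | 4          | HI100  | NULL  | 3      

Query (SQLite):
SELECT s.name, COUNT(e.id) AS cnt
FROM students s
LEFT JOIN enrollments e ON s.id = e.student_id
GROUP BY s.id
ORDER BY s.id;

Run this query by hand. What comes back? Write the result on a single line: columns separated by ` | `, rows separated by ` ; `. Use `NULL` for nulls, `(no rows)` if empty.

LEFT JOIN keeps every students row; unmatched ones get NULL for enrollments columns.
Group by students.id and compute COUNT(e.id). COUNT(col) of an all-NULL group is 0.
  1: ids {2, 9, 14, 20} → COUNT(e.id)=4
  2: ids {23} → COUNT(e.id)=1
  3: ids {24} → COUNT(e.id)=1
  4: ids {13, 29} → COUNT(e.id)=2
  5: ids {4, 16} → COUNT(e.id)=2

Kira | 4 ; Raj | 1 ; Priya | 1 ; Eve | 2 ; Alice | 2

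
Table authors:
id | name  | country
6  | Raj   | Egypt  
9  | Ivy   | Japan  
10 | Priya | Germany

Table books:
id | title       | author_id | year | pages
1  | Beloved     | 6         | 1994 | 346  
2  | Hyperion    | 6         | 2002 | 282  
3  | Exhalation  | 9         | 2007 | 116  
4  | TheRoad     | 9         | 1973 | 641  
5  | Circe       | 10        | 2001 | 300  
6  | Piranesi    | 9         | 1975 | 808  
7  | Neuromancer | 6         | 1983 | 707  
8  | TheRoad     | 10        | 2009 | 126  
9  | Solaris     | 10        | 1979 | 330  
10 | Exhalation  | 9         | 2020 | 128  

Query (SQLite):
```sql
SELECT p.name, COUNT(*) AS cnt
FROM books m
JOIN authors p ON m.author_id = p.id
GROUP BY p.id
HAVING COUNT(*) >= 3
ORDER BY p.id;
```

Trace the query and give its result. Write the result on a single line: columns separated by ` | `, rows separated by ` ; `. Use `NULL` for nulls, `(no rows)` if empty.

Join each books row to its authors via author_id.
Group joined rows by authors.id; compute COUNT(*) per group.
HAVING: keep groups with count ≥ 3.
  6: ids {1, 2, 7} → COUNT(*)=3
  9: ids {3, 4, 6, 10} → COUNT(*)=4
  10: ids {5, 8, 9} → COUNT(*)=3

Raj | 3 ; Ivy | 4 ; Priya | 3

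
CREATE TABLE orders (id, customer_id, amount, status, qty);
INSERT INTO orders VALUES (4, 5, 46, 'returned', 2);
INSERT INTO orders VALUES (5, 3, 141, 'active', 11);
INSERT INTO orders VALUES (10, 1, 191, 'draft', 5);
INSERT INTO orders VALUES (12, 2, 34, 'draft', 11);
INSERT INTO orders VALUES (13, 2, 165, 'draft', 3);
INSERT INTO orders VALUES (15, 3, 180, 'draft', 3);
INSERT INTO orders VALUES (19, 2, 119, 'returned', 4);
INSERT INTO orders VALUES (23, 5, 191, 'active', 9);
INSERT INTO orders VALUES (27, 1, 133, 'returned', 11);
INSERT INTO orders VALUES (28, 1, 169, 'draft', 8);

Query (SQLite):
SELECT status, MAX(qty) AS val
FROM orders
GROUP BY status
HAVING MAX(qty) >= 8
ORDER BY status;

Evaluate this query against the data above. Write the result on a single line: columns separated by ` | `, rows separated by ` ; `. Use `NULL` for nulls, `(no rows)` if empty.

Partition orders by status; compute MAX(qty) within each group.
HAVING: keep groups where MAX(qty) >= 8.
  active: ids {5, 23} → MAX(qty)=11
  draft: ids {10, 12, 13, 15, 28} → MAX(qty)=11
  returned: ids {4, 19, 27} → MAX(qty)=11

active | 11 ; draft | 11 ; returned | 11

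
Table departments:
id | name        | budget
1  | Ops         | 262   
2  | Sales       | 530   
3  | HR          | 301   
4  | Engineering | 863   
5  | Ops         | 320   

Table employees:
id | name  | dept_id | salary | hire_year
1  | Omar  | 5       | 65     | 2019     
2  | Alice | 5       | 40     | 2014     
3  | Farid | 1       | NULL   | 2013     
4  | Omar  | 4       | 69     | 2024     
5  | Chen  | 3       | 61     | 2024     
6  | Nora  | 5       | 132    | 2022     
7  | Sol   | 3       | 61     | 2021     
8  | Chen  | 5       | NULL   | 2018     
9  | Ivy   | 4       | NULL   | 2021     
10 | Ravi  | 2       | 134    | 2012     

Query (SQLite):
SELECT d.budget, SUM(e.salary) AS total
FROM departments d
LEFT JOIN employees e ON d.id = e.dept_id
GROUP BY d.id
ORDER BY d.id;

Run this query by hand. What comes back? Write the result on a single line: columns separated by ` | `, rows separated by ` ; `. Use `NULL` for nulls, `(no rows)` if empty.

LEFT JOIN keeps every departments row; unmatched ones get NULL for employees columns.
Group by departments.id and compute SUM(e.salary). SUM over an all-NULL group is NULL.
  1: ids {3} → SUM(e.salary)=NULL
  2: ids {10} → SUM(e.salary)=134
  3: ids {5, 7} → SUM(e.salary)=122
  4: ids {4, 9} → SUM(e.salary)=69
  5: ids {1, 2, 6, 8} → SUM(e.salary)=237

262 | NULL ; 530 | 134 ; 301 | 122 ; 863 | 69 ; 320 | 237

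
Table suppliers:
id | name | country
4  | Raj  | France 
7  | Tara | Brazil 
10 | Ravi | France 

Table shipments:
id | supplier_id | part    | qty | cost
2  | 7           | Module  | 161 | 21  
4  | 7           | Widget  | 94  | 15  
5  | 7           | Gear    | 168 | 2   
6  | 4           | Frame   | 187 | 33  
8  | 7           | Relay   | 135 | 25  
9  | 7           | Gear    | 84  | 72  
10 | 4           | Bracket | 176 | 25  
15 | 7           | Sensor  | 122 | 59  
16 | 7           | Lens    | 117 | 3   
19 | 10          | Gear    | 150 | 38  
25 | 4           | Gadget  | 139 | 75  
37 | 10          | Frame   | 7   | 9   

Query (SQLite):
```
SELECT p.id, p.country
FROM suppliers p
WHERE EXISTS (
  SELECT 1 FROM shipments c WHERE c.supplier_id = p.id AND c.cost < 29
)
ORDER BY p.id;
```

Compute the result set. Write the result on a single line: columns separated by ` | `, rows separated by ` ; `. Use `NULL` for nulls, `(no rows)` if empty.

4 | France ; 7 | Brazil ; 10 | France

For each suppliers row, check whether any shipments with matching supplier_id has cost < 29.
Keep rows where that is true.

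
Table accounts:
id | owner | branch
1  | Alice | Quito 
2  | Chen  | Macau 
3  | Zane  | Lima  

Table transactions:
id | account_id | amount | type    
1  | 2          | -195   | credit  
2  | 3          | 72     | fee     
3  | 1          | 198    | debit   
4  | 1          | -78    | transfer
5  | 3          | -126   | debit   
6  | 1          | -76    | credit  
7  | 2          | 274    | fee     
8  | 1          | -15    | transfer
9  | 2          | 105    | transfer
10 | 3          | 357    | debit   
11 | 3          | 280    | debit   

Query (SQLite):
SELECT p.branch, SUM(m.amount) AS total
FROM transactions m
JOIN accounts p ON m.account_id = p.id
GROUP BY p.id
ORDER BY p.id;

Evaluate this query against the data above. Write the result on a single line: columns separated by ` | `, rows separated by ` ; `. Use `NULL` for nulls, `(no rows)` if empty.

Quito | 29 ; Macau | 184 ; Lima | 583

Join each transactions row to its accounts via account_id.
Group joined rows by accounts.id; compute SUM(m.amount) per group.
  1: ids {3, 4, 6, 8} → SUM(m.amount)=29
  2: ids {1, 7, 9} → SUM(m.amount)=184
  3: ids {2, 5, 10, 11} → SUM(m.amount)=583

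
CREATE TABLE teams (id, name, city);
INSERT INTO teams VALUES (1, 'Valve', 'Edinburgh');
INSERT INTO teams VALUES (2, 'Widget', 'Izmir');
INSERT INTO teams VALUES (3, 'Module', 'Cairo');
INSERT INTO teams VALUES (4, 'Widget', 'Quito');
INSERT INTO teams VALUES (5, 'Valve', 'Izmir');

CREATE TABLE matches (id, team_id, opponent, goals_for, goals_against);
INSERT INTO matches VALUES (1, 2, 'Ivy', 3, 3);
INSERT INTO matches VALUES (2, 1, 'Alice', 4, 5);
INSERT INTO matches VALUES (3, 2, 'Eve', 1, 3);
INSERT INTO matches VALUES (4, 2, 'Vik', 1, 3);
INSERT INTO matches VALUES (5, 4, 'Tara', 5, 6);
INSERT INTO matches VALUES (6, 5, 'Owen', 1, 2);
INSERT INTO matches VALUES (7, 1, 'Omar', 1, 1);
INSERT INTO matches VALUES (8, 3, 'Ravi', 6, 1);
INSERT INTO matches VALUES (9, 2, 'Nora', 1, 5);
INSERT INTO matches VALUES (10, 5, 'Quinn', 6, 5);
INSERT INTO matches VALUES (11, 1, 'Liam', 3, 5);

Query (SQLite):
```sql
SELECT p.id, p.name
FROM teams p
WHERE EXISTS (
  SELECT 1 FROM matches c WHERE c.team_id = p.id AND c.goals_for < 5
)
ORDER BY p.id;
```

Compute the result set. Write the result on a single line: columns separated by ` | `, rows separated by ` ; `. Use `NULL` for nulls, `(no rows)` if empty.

For each teams row, check whether any matches with matching team_id has goals_for < 5.
Keep rows where that is true.

1 | Valve ; 2 | Widget ; 5 | Valve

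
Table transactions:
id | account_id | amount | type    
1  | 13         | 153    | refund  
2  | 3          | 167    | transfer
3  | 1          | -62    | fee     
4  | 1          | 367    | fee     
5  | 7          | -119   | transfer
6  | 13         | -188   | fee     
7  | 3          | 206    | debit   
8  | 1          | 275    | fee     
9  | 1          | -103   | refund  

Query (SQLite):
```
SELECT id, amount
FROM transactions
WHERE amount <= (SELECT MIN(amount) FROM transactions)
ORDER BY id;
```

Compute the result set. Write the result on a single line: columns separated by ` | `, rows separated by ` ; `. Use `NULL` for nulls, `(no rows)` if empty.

Scalar subquery: MIN(amount) over all transactions rows = -188.
Keep rows where amount <= that value.

6 | -188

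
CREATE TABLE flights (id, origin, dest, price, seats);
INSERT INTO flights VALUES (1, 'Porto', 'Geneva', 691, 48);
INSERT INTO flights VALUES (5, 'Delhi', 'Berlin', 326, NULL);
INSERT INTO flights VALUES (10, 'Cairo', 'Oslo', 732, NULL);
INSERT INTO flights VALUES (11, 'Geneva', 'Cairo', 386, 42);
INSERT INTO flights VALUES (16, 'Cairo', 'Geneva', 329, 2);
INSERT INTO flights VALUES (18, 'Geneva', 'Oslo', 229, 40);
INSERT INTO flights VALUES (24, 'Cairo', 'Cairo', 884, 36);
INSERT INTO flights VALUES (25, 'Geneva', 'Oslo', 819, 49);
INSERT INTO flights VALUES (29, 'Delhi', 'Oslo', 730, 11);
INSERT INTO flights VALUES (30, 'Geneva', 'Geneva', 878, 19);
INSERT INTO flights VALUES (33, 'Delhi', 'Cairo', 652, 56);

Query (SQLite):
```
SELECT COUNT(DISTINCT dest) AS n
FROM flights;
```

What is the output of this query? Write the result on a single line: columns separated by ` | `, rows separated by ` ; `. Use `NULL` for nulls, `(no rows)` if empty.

Count distinct non-NULL dest values.

4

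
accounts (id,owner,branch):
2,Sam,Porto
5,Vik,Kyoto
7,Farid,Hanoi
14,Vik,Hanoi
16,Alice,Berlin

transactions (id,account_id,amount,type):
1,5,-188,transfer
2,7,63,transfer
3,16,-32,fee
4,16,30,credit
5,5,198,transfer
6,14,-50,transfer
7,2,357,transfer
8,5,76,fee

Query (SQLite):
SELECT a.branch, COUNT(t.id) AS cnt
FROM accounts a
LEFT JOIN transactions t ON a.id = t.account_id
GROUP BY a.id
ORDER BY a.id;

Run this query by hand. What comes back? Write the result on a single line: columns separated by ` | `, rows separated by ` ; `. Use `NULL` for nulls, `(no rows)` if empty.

LEFT JOIN keeps every accounts row; unmatched ones get NULL for transactions columns.
Group by accounts.id and compute COUNT(t.id). COUNT(col) of an all-NULL group is 0.
  2: ids {7} → COUNT(t.id)=1
  5: ids {1, 5, 8} → COUNT(t.id)=3
  7: ids {2} → COUNT(t.id)=1
  14: ids {6} → COUNT(t.id)=1
  16: ids {3, 4} → COUNT(t.id)=2

Porto | 1 ; Kyoto | 3 ; Hanoi | 1 ; Hanoi | 1 ; Berlin | 2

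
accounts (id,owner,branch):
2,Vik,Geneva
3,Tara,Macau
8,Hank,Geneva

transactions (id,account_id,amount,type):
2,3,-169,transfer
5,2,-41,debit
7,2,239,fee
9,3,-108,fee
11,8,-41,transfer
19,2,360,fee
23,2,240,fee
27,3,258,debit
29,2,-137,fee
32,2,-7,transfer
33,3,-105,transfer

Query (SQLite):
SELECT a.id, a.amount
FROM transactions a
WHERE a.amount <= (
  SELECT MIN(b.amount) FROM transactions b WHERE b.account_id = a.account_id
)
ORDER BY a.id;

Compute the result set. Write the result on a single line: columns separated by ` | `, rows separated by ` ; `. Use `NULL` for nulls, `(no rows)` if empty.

2 | -169 ; 11 | -41 ; 29 | -137

For each transactions row a, compute MIN(amount) over rows sharing a.account_id.
Keep row a if a.amount <= that per-group MIN.
  account_id=2: MIN(amount) = -137
  account_id=3: MIN(amount) = -169
  account_id=8: MIN(amount) = -41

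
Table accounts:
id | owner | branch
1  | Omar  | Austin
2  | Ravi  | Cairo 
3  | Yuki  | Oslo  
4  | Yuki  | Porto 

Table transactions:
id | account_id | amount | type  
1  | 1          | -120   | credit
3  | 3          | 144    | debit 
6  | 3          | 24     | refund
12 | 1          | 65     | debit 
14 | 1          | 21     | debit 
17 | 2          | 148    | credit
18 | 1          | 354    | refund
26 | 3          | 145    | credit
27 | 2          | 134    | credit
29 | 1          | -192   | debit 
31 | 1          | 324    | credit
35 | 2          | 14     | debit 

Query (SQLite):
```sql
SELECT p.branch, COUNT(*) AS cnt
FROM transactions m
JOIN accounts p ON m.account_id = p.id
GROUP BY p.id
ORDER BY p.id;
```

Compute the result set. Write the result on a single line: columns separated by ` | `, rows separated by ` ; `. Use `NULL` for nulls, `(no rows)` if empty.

Join each transactions row to its accounts via account_id.
Group joined rows by accounts.id; compute COUNT(*) per group.
  1: ids {1, 12, 14, 18, 29, 31} → COUNT(*)=6
  2: ids {17, 27, 35} → COUNT(*)=3
  3: ids {3, 6, 26} → COUNT(*)=3

Austin | 6 ; Cairo | 3 ; Oslo | 3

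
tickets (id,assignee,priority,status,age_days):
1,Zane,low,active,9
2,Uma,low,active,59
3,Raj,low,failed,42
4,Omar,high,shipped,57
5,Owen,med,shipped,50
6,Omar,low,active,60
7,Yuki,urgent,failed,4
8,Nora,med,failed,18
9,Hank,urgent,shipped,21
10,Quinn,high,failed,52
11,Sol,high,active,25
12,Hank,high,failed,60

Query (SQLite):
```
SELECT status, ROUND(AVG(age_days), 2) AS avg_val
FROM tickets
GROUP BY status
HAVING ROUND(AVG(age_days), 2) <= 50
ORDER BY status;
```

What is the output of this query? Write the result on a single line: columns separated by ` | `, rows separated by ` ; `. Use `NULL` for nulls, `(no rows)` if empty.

active | 38.25 ; failed | 35.2 ; shipped | 42.67

Partition tickets by status; compute ROUND(AVG(age_days), 2) within each group.
HAVING: keep groups where ROUND(AVG(age_days), 2) <= 50.
  active: ids {1, 2, 6, 11} → ROUND(AVG(age_days), 2)=38.25
  failed: ids {3, 7, 8, 10, 12} → ROUND(AVG(age_days), 2)=35.2
  shipped: ids {4, 5, 9} → ROUND(AVG(age_days), 2)=42.67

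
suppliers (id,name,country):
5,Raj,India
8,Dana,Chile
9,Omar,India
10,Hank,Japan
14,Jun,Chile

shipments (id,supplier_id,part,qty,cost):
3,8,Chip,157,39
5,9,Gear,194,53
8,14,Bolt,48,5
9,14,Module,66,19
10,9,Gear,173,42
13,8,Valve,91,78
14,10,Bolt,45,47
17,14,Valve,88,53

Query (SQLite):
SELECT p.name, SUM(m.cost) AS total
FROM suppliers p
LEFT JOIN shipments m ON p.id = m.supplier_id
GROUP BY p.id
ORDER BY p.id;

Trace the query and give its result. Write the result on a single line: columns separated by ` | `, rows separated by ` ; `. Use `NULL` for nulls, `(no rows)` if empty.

Raj | NULL ; Dana | 117 ; Omar | 95 ; Hank | 47 ; Jun | 77

LEFT JOIN keeps every suppliers row; unmatched ones get NULL for shipments columns.
Group by suppliers.id and compute SUM(m.cost). SUM over an all-NULL group is NULL.
  5: ids {—} → SUM(m.cost)=NULL
  8: ids {3, 13} → SUM(m.cost)=117
  9: ids {5, 10} → SUM(m.cost)=95
  10: ids {14} → SUM(m.cost)=47
  14: ids {8, 9, 17} → SUM(m.cost)=77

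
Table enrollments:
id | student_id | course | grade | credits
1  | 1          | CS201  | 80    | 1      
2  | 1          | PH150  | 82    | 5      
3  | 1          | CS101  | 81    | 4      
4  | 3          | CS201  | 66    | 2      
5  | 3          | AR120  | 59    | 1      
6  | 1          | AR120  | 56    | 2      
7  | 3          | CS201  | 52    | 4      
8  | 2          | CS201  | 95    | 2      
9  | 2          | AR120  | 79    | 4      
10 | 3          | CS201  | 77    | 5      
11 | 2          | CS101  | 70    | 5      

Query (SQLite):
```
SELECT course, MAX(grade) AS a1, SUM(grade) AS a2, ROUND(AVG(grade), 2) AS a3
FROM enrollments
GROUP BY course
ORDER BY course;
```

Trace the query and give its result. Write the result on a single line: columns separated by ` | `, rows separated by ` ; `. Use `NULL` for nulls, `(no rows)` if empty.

Group enrollments by course.
Per group compute: MAX(grade), SUM(grade), ROUND(AVG(grade), 2).
  AR120: ids {5, 6, 9} → MAX(grade)=79, SUM(grade)=194, ROUND(AVG(grade), 2)=64.67
  CS101: ids {3, 11} → MAX(grade)=81, SUM(grade)=151, ROUND(AVG(grade), 2)=75.5
  CS201: ids {1, 4, 7, 8, 10} → MAX(grade)=95, SUM(grade)=370, ROUND(AVG(grade), 2)=74
  PH150: ids {2} → MAX(grade)=82, SUM(grade)=82, ROUND(AVG(grade), 2)=82

AR120 | 79 | 194 | 64.67 ; CS101 | 81 | 151 | 75.5 ; CS201 | 95 | 370 | 74 ; PH150 | 82 | 82 | 82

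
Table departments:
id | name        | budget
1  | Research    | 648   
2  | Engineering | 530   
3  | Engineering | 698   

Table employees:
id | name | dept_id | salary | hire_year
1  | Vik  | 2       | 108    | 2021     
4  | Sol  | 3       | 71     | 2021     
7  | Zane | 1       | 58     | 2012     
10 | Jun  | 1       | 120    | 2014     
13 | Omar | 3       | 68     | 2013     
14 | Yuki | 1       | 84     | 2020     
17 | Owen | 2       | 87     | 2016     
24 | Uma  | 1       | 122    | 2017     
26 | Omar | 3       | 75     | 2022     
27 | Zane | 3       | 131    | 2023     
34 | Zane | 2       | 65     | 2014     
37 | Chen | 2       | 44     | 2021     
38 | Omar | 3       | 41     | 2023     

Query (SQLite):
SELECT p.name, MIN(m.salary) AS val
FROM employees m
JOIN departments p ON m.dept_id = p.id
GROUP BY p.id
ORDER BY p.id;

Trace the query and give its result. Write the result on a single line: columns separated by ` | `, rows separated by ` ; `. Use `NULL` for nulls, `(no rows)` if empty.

Join each employees row to its departments via dept_id.
Group joined rows by departments.id; compute MIN(m.salary) per group.
  1: ids {7, 10, 14, 24} → MIN(m.salary)=58
  2: ids {1, 17, 34, 37} → MIN(m.salary)=44
  3: ids {4, 13, 26, 27, 38} → MIN(m.salary)=41

Research | 58 ; Engineering | 44 ; Engineering | 41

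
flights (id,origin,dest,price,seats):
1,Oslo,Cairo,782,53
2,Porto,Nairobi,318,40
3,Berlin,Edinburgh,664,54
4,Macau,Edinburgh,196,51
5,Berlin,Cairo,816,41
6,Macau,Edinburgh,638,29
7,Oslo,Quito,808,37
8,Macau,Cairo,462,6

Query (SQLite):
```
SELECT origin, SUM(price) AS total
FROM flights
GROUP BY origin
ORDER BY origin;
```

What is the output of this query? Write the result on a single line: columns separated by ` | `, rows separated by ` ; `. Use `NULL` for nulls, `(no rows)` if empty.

Berlin | 1480 ; Macau | 1296 ; Oslo | 1590 ; Porto | 318

Partition flights by origin; compute SUM(price) within each group.
  Berlin: ids {3, 5} → SUM(price)=1480
  Macau: ids {4, 6, 8} → SUM(price)=1296
  Oslo: ids {1, 7} → SUM(price)=1590
  Porto: ids {2} → SUM(price)=318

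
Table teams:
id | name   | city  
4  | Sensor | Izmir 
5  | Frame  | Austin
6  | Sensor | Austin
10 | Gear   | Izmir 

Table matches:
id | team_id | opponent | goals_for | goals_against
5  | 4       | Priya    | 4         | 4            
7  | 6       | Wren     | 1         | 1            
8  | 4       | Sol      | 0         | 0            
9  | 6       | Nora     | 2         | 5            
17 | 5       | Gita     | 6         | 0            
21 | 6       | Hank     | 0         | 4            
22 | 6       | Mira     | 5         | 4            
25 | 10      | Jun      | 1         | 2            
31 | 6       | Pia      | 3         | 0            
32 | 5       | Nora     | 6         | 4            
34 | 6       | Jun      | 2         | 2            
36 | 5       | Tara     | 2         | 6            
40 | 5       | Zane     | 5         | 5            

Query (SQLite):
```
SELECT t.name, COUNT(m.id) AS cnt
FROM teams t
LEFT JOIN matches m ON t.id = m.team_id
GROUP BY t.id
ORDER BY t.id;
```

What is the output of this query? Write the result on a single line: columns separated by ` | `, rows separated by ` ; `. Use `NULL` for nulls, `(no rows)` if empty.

LEFT JOIN keeps every teams row; unmatched ones get NULL for matches columns.
Group by teams.id and compute COUNT(m.id). COUNT(col) of an all-NULL group is 0.
  4: ids {5, 8} → COUNT(m.id)=2
  5: ids {17, 32, 36, 40} → COUNT(m.id)=4
  6: ids {7, 9, 21, 22, 31, 34} → COUNT(m.id)=6
  10: ids {25} → COUNT(m.id)=1

Sensor | 2 ; Frame | 4 ; Sensor | 6 ; Gear | 1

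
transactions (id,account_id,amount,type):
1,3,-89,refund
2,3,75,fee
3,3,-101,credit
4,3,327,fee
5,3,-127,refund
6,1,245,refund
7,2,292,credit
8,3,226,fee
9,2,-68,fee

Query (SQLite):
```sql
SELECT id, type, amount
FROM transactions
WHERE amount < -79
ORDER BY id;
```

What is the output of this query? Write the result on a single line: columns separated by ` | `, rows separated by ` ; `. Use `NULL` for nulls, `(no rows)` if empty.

1 | refund | -89 ; 3 | credit | -101 ; 5 | refund | -127

amount < -79: ids {1, 3, 5}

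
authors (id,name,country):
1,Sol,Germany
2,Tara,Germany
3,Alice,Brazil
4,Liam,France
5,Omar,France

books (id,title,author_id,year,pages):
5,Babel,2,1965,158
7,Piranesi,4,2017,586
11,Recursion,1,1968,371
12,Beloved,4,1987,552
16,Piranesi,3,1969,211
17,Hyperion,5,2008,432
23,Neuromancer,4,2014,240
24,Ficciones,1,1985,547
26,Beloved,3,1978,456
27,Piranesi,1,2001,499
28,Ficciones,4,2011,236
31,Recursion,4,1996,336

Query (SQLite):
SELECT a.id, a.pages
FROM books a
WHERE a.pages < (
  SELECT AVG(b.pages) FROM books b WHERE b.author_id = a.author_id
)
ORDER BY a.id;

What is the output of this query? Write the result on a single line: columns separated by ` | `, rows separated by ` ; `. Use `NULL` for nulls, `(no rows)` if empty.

11 | 371 ; 16 | 211 ; 23 | 240 ; 28 | 236 ; 31 | 336

For each books row a, compute AVG(pages) over rows sharing a.author_id.
Keep row a if a.pages < that per-group AVG.
  author_id=1: AVG(pages) = 472.333333
  author_id=2: AVG(pages) = 158.0
  author_id=3: AVG(pages) = 333.5
  author_id=4: AVG(pages) = 390.0
  author_id=5: AVG(pages) = 432.0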